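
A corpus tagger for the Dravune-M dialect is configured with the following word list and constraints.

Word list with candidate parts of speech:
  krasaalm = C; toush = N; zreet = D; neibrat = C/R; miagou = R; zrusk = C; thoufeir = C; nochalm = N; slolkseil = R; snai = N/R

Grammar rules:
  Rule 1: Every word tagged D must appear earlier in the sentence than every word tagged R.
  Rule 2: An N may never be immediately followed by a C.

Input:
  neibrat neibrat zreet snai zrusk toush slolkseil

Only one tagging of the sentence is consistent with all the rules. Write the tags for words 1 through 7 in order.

Candidates per position — 1:neibrat {C,R}; 2:neibrat {C,R}; 3:zreet {D}; 4:snai {N,R}; 5:zrusk {C}; 6:toush {N}; 7:slolkseil {R}.
At position 1, choosing R makes rule 1 impossible to satisfy; hence C.
At position 2, choosing R makes rule 1 impossible to satisfy; hence C.
At position 4, choosing N makes rule 2 impossible to satisfy; hence R.
The only consistent sequence is: C C D R C N R.
Checking: rule 1 ok; rule 2 ok.

C C D R C N R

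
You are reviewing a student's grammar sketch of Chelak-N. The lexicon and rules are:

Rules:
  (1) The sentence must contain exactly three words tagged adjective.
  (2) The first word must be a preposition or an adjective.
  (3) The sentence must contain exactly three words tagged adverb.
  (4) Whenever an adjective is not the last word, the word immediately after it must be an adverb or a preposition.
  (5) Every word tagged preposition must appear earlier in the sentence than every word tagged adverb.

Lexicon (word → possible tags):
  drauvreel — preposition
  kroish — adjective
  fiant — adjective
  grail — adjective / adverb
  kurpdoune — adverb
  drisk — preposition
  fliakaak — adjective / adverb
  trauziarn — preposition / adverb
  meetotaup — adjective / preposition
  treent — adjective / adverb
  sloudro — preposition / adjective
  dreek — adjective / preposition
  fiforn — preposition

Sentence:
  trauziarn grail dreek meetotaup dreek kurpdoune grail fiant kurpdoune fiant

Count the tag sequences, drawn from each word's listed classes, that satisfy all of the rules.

1

Candidates per position — 1:trauziarn {preposition,adverb}; 2:grail {adjective,adverb}; 3:dreek {adjective,preposition}; 4:meetotaup {adjective,preposition}; 5:dreek {adjective,preposition}; 6:kurpdoune {adverb}; 7:grail {adjective,adverb}; 8:fiant {adjective}; 9:kurpdoune {adverb}; 10:fiant {adjective}.
There are 64 candidate sequences in total.
The sequences that satisfy every rule: preposition adjective preposition preposition preposition adverb adverb adjective adverb adjective.
Count = 1.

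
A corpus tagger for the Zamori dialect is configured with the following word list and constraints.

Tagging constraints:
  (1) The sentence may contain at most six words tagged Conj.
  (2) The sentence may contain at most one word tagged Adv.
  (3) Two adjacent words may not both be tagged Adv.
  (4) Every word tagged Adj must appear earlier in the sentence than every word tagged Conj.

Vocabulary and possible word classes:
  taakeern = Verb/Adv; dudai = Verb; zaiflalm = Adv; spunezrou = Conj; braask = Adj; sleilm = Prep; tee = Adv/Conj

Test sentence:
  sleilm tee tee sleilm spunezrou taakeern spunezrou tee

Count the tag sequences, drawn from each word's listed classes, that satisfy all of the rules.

5

Candidates per position — 1:sleilm {Prep}; 2:tee {Adv,Conj}; 3:tee {Adv,Conj}; 4:sleilm {Prep}; 5:spunezrou {Conj}; 6:taakeern {Verb,Adv}; 7:spunezrou {Conj}; 8:tee {Adv,Conj}.
There are 16 candidate sequences in total.
The sequences that satisfy every rule: Prep Adv Conj Prep Conj Verb Conj Conj; Prep Conj Adv Prep Conj Verb Conj Conj; Prep Conj Conj Prep Conj Verb Conj Adv; Prep Conj Conj Prep Conj Verb Conj Conj; Prep Conj Conj Prep Conj Adv Conj Conj.
Count = 5.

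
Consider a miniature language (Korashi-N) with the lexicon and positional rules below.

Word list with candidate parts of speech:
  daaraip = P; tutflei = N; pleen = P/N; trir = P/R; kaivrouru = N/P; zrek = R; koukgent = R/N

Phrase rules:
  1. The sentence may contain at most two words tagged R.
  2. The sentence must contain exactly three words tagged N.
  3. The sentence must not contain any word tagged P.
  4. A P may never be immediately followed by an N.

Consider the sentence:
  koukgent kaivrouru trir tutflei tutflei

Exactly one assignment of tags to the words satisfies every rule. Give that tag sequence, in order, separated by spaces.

Candidates per position — 1:koukgent {R,N}; 2:kaivrouru {N,P}; 3:trir {P,R}; 4:tutflei {N}; 5:tutflei {N}.
Word 2 cannot be P — rule 3 would then fail for every completion. It is N.
Word 3 cannot be P — rule 3 would then fail for every completion. It is R.
Word 1 cannot be N — rule 2 would then fail for every completion. It is R.
The only consistent sequence is: R N R N N.
Rule-by-rule: rule 1 satisfied; rule 2 satisfied; rule 3 satisfied; rule 4 satisfied.

R N R N N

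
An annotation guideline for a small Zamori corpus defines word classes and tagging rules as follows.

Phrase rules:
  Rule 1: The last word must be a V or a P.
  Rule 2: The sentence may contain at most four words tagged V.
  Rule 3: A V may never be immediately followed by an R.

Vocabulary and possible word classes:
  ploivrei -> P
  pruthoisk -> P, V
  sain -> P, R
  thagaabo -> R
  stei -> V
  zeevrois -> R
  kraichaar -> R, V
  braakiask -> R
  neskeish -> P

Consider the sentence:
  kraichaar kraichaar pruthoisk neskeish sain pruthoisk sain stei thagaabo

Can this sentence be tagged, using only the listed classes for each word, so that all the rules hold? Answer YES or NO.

NO

Candidates per position — 1:kraichaar {R,V}; 2:kraichaar {R,V}; 3:pruthoisk {P,V}; 4:neskeish {P}; 5:sain {P,R}; 6:pruthoisk {P,V}; 7:sain {P,R}; 8:stei {V}; 9:thagaabo {R}.
Rule 1 cannot be satisfied by any choice of tags from the lexicon.
So there is no consistent tagging.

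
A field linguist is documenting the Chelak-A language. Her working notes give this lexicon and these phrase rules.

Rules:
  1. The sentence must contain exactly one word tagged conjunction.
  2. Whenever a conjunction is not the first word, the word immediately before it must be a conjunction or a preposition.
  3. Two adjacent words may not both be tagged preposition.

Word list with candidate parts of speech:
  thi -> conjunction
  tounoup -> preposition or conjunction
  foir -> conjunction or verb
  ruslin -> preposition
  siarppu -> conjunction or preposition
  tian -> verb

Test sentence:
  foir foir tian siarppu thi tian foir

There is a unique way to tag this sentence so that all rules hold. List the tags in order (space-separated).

verb verb verb preposition conjunction verb verb

Candidates per position — 1:foir {conjunction,verb}; 2:foir {conjunction,verb}; 3:tian {verb}; 4:siarppu {conjunction,preposition}; 5:thi {conjunction}; 6:tian {verb}; 7:foir {conjunction,verb}.
Position 1: tagging it conjunction would leave rule 1 unsatisfiable, so it must be verb.
Position 2: tagging it conjunction would leave rule 1 unsatisfiable, so it must be verb.
Position 4: tagging it conjunction would leave rule 1 unsatisfiable, so it must be preposition.
Position 7: tagging it conjunction would leave rule 1 unsatisfiable, so it must be verb.
That leaves exactly one tagging: verb verb verb preposition conjunction verb verb.
Verifying each rule — rule 1 ok; rule 2 ok; rule 3 ok.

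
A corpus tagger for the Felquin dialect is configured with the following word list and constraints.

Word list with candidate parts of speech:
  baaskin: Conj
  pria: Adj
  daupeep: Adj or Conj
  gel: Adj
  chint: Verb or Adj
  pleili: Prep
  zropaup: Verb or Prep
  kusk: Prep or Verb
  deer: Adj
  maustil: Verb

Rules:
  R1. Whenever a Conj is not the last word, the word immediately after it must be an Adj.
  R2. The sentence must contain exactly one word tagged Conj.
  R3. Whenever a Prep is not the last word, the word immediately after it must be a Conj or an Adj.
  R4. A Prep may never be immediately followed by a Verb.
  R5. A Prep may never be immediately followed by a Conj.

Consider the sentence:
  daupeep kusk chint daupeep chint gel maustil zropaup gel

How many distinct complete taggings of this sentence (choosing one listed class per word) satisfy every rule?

Candidates per position — 1:daupeep {Adj,Conj}; 2:kusk {Prep,Verb}; 3:chint {Verb,Adj}; 4:daupeep {Adj,Conj}; 5:chint {Verb,Adj}; 6:gel {Adj}; 7:maustil {Verb}; 8:zropaup {Verb,Prep}; 9:gel {Adj}.
There are 64 candidate sequences in total.
Checking each against the rules leaves 6 sequences.
Count = 6.

6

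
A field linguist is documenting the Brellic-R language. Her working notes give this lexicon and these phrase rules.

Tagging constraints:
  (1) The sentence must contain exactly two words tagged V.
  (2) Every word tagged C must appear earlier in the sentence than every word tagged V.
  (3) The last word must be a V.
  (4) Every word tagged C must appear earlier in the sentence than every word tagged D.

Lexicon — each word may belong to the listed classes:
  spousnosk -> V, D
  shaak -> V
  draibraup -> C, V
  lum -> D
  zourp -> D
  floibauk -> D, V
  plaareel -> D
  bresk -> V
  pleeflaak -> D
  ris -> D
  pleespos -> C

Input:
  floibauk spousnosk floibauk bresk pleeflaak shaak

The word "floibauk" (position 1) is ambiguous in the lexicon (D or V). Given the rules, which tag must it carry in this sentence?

Candidates per position — 1:floibauk {D,V}; 2:spousnosk {V,D}; 3:floibauk {D,V}; 4:bresk {V}; 5:pleeflaak {D}; 6:shaak {V}.
Position 1: tagging it V would leave rule 1 unsatisfiable, so it must be D.
Position 2: tagging it V would leave rule 1 unsatisfiable, so it must be D.
Position 3: tagging it V would leave rule 1 unsatisfiable, so it must be D.
The only consistent sequence is: D D D V D V.
Check: rule 1 holds; rule 2 holds; rule 3 holds; rule 4 holds.

D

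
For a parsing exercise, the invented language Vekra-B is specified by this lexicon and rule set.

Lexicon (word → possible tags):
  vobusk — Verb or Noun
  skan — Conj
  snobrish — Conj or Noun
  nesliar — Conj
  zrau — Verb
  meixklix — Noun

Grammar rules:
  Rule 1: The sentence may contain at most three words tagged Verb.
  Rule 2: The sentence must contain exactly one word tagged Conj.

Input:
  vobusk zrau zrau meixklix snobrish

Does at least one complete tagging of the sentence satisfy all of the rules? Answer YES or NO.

Candidates per position — 1:vobusk {Verb,Noun}; 2:zrau {Verb}; 3:zrau {Verb}; 4:meixklix {Noun}; 5:snobrish {Conj,Noun}.
One satisfying assignment: Verb Verb Verb Noun Conj.
Check: rule 1 holds; rule 2 holds.

YES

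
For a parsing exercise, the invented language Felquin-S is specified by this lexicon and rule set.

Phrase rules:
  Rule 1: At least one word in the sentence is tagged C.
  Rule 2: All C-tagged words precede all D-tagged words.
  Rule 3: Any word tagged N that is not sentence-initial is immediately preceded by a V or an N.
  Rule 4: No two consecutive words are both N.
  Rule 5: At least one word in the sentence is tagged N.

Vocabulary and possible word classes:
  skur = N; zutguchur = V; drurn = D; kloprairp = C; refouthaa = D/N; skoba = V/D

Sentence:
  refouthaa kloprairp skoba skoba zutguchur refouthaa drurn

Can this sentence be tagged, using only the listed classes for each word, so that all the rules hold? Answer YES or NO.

Candidates per position — 1:refouthaa {D,N}; 2:kloprairp {C}; 3:skoba {V,D}; 4:skoba {V,D}; 5:zutguchur {V}; 6:refouthaa {D,N}; 7:drurn {D}.
One satisfying assignment: N C V D V D D.
Rule-by-rule: rule 1 ok; rule 2 ok; rule 3 ok; rule 4 ok; rule 5 ok.

YES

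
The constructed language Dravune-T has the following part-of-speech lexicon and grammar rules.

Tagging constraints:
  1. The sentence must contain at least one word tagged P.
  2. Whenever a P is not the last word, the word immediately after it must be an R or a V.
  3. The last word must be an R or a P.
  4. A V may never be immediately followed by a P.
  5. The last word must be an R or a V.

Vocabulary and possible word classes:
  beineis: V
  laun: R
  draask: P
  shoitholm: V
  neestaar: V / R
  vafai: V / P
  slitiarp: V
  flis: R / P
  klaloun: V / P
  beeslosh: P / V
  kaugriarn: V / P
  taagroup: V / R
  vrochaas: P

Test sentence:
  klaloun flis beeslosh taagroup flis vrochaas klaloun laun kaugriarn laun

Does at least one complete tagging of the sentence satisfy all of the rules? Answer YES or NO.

YES

Candidates per position — 1:klaloun {V,P}; 2:flis {R,P}; 3:beeslosh {P,V}; 4:taagroup {V,R}; 5:flis {R,P}; 6:vrochaas {P}; 7:klaloun {V,P}; 8:laun {R}; 9:kaugriarn {V,P}; 10:laun {R}.
One satisfying assignment: V R P V R P V R V R.
Checking: rule 1 holds; rule 2 holds; rule 3 holds; rule 4 holds; rule 5 holds.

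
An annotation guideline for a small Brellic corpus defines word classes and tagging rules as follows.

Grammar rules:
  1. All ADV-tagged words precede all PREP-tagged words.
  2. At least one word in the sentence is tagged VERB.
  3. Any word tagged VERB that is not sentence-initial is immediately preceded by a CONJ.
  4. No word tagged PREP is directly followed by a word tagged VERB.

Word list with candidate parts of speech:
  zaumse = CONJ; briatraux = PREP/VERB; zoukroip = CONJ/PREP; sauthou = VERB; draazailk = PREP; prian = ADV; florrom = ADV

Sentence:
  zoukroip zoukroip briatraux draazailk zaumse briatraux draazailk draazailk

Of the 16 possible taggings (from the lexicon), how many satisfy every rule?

8

Candidates per position — 1:zoukroip {CONJ,PREP}; 2:zoukroip {CONJ,PREP}; 3:briatraux {PREP,VERB}; 4:draazailk {PREP}; 5:zaumse {CONJ}; 6:briatraux {PREP,VERB}; 7:draazailk {PREP}; 8:draazailk {PREP}.
There are 16 candidate sequences in total.
Checking each against the rules leaves 8 sequences.
Count = 8.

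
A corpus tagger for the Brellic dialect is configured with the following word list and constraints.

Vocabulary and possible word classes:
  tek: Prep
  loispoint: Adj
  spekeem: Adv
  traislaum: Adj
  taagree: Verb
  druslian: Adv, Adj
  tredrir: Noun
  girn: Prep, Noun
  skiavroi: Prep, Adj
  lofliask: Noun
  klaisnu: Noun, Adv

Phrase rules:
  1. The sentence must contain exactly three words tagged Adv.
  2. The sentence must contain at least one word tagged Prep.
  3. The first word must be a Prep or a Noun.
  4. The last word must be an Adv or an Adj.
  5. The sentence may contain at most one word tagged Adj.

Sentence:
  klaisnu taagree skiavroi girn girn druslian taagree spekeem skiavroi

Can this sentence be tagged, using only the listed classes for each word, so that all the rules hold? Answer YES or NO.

NO

Candidates per position — 1:klaisnu {Noun,Adv}; 2:taagree {Verb}; 3:skiavroi {Prep,Adj}; 4:girn {Prep,Noun}; 5:girn {Prep,Noun}; 6:druslian {Adv,Adj}; 7:taagree {Verb}; 8:spekeem {Adv}; 9:skiavroi {Prep,Adj}.
Every candidate sequence violates at least one rule; no consistent tagging exists.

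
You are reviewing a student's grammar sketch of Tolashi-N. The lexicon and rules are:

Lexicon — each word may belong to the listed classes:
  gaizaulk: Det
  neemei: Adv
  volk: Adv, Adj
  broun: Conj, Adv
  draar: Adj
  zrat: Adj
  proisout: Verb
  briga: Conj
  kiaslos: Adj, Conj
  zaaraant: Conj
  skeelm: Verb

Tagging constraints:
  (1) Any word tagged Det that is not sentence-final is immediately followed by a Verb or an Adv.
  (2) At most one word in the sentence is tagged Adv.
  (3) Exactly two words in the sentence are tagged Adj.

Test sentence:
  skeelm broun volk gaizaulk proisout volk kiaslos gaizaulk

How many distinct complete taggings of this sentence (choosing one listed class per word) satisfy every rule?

Candidates per position — 1:skeelm {Verb}; 2:broun {Conj,Adv}; 3:volk {Adv,Adj}; 4:gaizaulk {Det}; 5:proisout {Verb}; 6:volk {Adv,Adj}; 7:kiaslos {Adj,Conj}; 8:gaizaulk {Det}.
There are 16 candidate sequences in total.
The sequences that satisfy every rule: Verb Conj Adv Det Verb Adj Adj Det; Verb Conj Adj Det Verb Adv Adj Det; Verb Conj Adj Det Verb Adj Conj Det; Verb Adv Adj Det Verb Adj Conj Det.
Count = 4.

4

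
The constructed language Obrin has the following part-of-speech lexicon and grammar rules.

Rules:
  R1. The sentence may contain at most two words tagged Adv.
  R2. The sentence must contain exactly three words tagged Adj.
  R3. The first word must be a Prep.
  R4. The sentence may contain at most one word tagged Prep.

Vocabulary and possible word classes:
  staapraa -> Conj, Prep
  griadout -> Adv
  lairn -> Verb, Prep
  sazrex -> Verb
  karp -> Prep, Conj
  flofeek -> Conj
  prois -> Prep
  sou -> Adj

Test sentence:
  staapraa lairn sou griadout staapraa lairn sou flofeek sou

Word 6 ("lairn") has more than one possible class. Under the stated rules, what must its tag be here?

Verb

Candidates per position — 1:staapraa {Conj,Prep}; 2:lairn {Verb,Prep}; 3:sou {Adj}; 4:griadout {Adv}; 5:staapraa {Conj,Prep}; 6:lairn {Verb,Prep}; 7:sou {Adj}; 8:flofeek {Conj}; 9:sou {Adj}.
Word 1 cannot be Conj — rule 3 would then fail for every completion. It is Prep.
Word 2 cannot be Prep — rule 4 would then fail for every completion. It is Verb.
Word 5 cannot be Prep — rule 4 would then fail for every completion. It is Conj.
Word 6 cannot be Prep — rule 4 would then fail for every completion. It is Verb.
The only consistent sequence is: Prep Verb Adj Adv Conj Verb Adj Conj Adj.
Check: rule 1 ok; rule 2 ok; rule 3 ok; rule 4 ok.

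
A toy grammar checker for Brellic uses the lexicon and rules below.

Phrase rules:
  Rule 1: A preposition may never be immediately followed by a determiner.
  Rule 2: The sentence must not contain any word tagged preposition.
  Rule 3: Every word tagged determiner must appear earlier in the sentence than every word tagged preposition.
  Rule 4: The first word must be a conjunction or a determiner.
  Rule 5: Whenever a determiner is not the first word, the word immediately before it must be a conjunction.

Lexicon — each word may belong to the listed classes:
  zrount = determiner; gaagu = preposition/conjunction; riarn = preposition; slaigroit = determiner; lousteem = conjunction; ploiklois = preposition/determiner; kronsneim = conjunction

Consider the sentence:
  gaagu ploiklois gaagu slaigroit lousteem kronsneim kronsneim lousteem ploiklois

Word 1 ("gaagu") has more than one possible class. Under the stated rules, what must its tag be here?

conjunction

Candidates per position — 1:gaagu {preposition,conjunction}; 2:ploiklois {preposition,determiner}; 3:gaagu {preposition,conjunction}; 4:slaigroit {determiner}; 5:lousteem {conjunction}; 6:kronsneim {conjunction}; 7:kronsneim {conjunction}; 8:lousteem {conjunction}; 9:ploiklois {preposition,determiner}.
Position 1: tagging it preposition would leave rule 2 unsatisfiable, so it must be conjunction.
Position 2: tagging it preposition would leave rule 2 unsatisfiable, so it must be determiner.
Position 3: tagging it preposition would leave rule 1 unsatisfiable, so it must be conjunction.
Position 9: tagging it preposition would leave rule 2 unsatisfiable, so it must be determiner.
So the tagging must be: conjunction determiner conjunction determiner conjunction conjunction conjunction conjunction determiner.
Checking: rule 1 holds; rule 2 holds; rule 3 holds; rule 4 holds; rule 5 holds.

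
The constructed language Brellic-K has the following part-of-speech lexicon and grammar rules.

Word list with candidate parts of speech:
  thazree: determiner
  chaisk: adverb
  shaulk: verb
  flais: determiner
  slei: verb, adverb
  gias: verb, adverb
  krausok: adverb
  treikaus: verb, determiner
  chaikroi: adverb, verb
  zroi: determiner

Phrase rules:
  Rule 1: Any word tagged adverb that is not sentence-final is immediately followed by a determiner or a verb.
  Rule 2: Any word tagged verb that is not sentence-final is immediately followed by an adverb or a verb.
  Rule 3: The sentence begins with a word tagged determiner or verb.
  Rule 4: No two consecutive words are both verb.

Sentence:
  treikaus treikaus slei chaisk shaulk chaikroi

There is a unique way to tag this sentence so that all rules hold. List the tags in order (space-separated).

Candidates per position — 1:treikaus {verb,determiner}; 2:treikaus {verb,determiner}; 3:slei {verb,adverb}; 4:chaisk {adverb}; 5:shaulk {verb}; 6:chaikroi {adverb,verb}.
Position 3: adverb is ruled out by rule 1; that leaves verb.
Position 6: verb is ruled out by rule 4; that leaves adverb.
Position 2: verb is ruled out by rule 4; that leaves determiner.
Position 1: verb is ruled out by rule 2; that leaves determiner.
The only consistent sequence is: determiner determiner verb adverb verb adverb.
Verifying each rule — rule 1 holds; rule 2 holds; rule 3 holds; rule 4 holds.

determiner determiner verb adverb verb adverb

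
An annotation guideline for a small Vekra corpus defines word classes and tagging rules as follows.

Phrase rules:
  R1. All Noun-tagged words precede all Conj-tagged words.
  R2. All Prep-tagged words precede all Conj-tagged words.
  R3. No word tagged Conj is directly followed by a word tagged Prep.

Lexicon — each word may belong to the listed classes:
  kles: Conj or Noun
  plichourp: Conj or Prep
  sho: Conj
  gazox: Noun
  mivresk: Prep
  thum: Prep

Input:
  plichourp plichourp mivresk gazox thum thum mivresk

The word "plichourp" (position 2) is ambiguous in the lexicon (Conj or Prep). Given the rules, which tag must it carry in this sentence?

Candidates per position — 1:plichourp {Conj,Prep}; 2:plichourp {Conj,Prep}; 3:mivresk {Prep}; 4:gazox {Noun}; 5:thum {Prep}; 6:thum {Prep}; 7:mivresk {Prep}.
Word 1 cannot be Conj — rule 1 would then fail for every completion. It is Prep.
Word 2 cannot be Conj — rule 1 would then fail for every completion. It is Prep.
So the tagging must be: Prep Prep Prep Noun Prep Prep Prep.
Rule-by-rule: rule 1 ok; rule 2 ok; rule 3 ok.

Prep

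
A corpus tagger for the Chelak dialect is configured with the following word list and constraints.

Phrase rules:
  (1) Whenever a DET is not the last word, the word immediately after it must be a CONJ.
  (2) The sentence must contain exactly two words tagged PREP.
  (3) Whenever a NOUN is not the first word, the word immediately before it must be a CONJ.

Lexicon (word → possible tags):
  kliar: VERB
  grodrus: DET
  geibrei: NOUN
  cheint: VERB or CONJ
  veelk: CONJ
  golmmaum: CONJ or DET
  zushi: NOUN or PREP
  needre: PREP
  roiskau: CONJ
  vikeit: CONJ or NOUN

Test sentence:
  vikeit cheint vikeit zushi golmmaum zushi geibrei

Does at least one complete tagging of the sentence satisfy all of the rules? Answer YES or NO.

Candidates per position — 1:vikeit {CONJ,NOUN}; 2:cheint {VERB,CONJ}; 3:vikeit {CONJ,NOUN}; 4:zushi {NOUN,PREP}; 5:golmmaum {CONJ,DET}; 6:zushi {NOUN,PREP}; 7:geibrei {NOUN}.
Rule 3 cannot be satisfied by any choice of tags from the lexicon.
So there is no consistent tagging.

NO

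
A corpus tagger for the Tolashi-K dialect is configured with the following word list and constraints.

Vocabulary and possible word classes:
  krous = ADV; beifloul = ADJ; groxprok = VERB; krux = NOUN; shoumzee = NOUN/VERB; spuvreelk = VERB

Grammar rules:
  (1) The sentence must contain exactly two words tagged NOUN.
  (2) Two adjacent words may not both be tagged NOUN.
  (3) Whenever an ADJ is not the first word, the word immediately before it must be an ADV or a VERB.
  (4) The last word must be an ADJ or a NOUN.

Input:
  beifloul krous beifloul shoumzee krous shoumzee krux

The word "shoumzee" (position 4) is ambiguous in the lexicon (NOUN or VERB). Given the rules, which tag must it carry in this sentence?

Candidates per position — 1:beifloul {ADJ}; 2:krous {ADV}; 3:beifloul {ADJ}; 4:shoumzee {NOUN,VERB}; 5:krous {ADV}; 6:shoumzee {NOUN,VERB}; 7:krux {NOUN}.
Position 6: tagging it NOUN would leave rule 2 unsatisfiable, so it must be VERB.
Position 4: tagging it VERB would leave rule 1 unsatisfiable, so it must be NOUN.
The only consistent sequence is: ADJ ADV ADJ NOUN ADV VERB NOUN.
Verifying each rule — rule 1 ok; rule 2 ok; rule 3 ok; rule 4 ok.

NOUN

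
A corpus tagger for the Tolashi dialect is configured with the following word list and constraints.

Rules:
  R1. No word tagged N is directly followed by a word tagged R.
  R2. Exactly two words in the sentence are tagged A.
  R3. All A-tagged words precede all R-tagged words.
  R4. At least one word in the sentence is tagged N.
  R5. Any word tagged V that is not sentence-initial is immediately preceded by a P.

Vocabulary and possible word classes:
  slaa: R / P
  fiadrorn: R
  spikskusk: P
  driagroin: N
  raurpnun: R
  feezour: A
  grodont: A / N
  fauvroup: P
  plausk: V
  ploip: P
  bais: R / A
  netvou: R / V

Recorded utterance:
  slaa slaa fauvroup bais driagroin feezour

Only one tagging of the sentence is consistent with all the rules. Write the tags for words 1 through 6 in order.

Candidates per position — 1:slaa {R,P}; 2:slaa {R,P}; 3:fauvroup {P}; 4:bais {R,A}; 5:driagroin {N}; 6:feezour {A}.
Word 1 cannot be R — rule 3 would then fail for every completion. It is P.
Word 2 cannot be R — rule 3 would then fail for every completion. It is P.
Word 4 cannot be R — rule 2 would then fail for every completion. It is A.
That leaves exactly one tagging: P P P A N A.
Verifying each rule — rule 1 ok; rule 2 ok; rule 3 ok; rule 4 ok; rule 5 ok.

P P P A N A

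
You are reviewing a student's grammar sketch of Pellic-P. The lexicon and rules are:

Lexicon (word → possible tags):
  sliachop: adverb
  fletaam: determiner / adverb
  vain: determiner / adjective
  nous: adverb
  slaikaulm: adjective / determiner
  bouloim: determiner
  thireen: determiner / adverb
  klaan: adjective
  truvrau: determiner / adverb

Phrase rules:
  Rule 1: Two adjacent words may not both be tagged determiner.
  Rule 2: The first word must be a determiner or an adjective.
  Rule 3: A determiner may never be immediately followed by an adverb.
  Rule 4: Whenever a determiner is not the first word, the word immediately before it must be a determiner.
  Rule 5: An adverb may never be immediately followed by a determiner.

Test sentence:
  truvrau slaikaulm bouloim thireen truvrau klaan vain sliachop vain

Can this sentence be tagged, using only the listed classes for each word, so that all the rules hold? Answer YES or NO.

NO

Candidates per position — 1:truvrau {determiner,adverb}; 2:slaikaulm {adjective,determiner}; 3:bouloim {determiner}; 4:thireen {determiner,adverb}; 5:truvrau {determiner,adverb}; 6:klaan {adjective}; 7:vain {determiner,adjective}; 8:sliachop {adverb}; 9:vain {determiner,adjective}.
Every candidate sequence violates at least one rule; no consistent tagging exists.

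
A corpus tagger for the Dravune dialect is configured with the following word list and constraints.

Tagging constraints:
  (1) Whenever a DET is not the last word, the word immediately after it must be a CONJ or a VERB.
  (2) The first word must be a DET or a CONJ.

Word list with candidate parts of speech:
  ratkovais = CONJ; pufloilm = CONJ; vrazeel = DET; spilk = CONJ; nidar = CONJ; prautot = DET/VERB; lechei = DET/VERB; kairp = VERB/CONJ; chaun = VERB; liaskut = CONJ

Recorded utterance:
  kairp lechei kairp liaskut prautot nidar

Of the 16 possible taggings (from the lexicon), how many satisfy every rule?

Candidates per position — 1:kairp {VERB,CONJ}; 2:lechei {DET,VERB}; 3:kairp {VERB,CONJ}; 4:liaskut {CONJ}; 5:prautot {DET,VERB}; 6:nidar {CONJ}.
There are 16 candidate sequences in total.
Checking each against the rules leaves 8 sequences.
Count = 8.

8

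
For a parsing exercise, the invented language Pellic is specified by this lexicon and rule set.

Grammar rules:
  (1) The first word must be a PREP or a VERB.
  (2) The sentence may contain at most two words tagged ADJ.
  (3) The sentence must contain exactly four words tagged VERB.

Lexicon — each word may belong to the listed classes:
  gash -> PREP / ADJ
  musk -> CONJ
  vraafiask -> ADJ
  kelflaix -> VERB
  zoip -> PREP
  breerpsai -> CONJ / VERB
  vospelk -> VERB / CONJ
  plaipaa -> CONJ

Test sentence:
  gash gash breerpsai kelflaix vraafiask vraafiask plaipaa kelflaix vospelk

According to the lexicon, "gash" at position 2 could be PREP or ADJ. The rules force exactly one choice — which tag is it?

Candidates per position — 1:gash {PREP,ADJ}; 2:gash {PREP,ADJ}; 3:breerpsai {CONJ,VERB}; 4:kelflaix {VERB}; 5:vraafiask {ADJ}; 6:vraafiask {ADJ}; 7:plaipaa {CONJ}; 8:kelflaix {VERB}; 9:vospelk {VERB,CONJ}.
Word 1 cannot be ADJ — rule 1 would then fail for every completion. It is PREP.
Word 2 cannot be ADJ — rule 2 would then fail for every completion. It is PREP.
Word 3 cannot be CONJ — rule 3 would then fail for every completion. It is VERB.
Word 9 cannot be CONJ — rule 3 would then fail for every completion. It is VERB.
So the tagging must be: PREP PREP VERB VERB ADJ ADJ CONJ VERB VERB.
Rule-by-rule: rule 1 ok; rule 2 ok; rule 3 ok.

PREP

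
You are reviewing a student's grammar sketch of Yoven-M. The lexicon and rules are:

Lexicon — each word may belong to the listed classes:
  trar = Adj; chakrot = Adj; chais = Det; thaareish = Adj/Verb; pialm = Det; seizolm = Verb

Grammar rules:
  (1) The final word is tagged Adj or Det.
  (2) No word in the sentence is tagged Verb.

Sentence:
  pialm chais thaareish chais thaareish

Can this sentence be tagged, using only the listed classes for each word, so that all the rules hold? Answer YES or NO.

YES

Candidates per position — 1:pialm {Det}; 2:chais {Det}; 3:thaareish {Adj,Verb}; 4:chais {Det}; 5:thaareish {Adj,Verb}.
One satisfying assignment: Det Det Adj Det Adj.
Verifying each rule — rule 1 ok; rule 2 ok.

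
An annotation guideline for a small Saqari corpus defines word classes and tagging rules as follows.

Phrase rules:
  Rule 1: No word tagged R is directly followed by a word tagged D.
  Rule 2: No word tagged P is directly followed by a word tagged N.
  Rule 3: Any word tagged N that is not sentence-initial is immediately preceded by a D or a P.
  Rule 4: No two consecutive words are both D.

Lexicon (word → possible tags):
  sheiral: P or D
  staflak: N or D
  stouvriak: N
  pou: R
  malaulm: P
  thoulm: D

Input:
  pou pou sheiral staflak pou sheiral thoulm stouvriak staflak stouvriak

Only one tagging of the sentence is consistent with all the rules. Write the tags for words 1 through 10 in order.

Candidates per position — 1:pou {R}; 2:pou {R}; 3:sheiral {P,D}; 4:staflak {N,D}; 5:pou {R}; 6:sheiral {P,D}; 7:thoulm {D}; 8:stouvriak {N}; 9:staflak {N,D}; 10:stouvriak {N}.
If word 3 were D, no tagging could satisfy rule 1; so word 3 is P.
If word 4 were N, no tagging could satisfy rule 2; so word 4 is D.
If word 6 were D, no tagging could satisfy rule 1; so word 6 is P.
If word 9 were N, no tagging could satisfy rule 3; so word 9 is D.
That leaves exactly one tagging: R R P D R P D N D N.
Checking: rule 1 satisfied; rule 2 satisfied; rule 3 satisfied; rule 4 satisfied.

R R P D R P D N D N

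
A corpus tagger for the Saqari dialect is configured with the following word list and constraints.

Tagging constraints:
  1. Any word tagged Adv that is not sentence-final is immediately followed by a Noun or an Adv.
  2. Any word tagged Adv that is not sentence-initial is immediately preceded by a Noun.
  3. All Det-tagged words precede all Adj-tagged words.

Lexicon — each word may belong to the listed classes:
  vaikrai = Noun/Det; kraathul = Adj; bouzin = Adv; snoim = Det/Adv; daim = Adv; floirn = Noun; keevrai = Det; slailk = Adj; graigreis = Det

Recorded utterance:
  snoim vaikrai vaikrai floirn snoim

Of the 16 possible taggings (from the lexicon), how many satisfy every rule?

12

Candidates per position — 1:snoim {Det,Adv}; 2:vaikrai {Noun,Det}; 3:vaikrai {Noun,Det}; 4:floirn {Noun}; 5:snoim {Det,Adv}.
There are 16 candidate sequences in total.
Checking each against the rules leaves 12 sequences.
Count = 12.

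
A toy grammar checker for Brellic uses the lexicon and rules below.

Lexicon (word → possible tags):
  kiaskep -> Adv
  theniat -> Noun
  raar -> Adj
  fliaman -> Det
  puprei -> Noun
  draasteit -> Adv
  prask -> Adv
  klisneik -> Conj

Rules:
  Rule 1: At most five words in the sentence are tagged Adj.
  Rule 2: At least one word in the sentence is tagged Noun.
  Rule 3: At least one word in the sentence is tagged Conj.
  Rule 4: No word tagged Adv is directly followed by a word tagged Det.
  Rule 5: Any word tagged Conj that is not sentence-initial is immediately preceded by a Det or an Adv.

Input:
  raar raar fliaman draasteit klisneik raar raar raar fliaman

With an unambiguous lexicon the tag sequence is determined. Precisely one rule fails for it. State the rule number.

2

Fixed tagging: Adj Adj Det Adv Conj Adj Adj Adj Det.
Rule check: R1 holds, R2 violated, R3 holds, R4 holds, R5 holds.
Only rule 2 fails.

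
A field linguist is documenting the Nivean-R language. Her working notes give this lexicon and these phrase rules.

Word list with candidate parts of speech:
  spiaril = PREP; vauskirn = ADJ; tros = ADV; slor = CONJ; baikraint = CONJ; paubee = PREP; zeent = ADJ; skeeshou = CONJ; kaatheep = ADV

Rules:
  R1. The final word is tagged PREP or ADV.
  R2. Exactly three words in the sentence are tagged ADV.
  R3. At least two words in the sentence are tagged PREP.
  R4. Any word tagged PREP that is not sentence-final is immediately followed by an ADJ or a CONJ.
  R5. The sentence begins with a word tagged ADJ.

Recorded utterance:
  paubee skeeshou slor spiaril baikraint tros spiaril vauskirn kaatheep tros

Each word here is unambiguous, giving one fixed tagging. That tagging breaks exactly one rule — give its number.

5

Fixed tagging: PREP CONJ CONJ PREP CONJ ADV PREP ADJ ADV ADV.
Applying the rules: R1 pass, R2 pass, R3 pass, R4 pass, R5 fail.
Only rule 5 fails.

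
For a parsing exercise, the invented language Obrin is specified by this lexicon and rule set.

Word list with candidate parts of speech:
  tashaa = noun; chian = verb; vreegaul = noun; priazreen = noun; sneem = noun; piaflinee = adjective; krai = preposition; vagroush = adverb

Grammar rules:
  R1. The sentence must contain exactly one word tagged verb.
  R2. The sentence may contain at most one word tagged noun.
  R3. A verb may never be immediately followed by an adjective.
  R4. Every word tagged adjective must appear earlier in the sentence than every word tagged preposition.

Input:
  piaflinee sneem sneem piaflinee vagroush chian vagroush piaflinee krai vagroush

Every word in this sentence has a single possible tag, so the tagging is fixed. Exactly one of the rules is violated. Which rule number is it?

Fixed tagging: adjective noun noun adjective adverb verb adverb adjective preposition adverb.
Rule check: R1 ok, R2 fails, R3 ok, R4 ok.
Only rule 2 fails.

2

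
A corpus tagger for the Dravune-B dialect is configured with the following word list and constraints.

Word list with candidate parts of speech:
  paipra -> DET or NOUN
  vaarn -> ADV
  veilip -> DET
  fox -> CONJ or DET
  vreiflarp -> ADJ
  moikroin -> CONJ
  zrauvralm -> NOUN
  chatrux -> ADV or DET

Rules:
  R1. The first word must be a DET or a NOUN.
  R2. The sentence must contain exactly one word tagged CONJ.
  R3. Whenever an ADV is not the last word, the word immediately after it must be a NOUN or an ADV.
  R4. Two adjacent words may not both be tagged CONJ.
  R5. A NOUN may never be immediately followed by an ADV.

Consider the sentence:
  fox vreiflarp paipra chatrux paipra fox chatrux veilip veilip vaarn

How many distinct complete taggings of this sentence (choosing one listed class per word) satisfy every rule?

Candidates per position — 1:fox {CONJ,DET}; 2:vreiflarp {ADJ}; 3:paipra {DET,NOUN}; 4:chatrux {ADV,DET}; 5:paipra {DET,NOUN}; 6:fox {CONJ,DET}; 7:chatrux {ADV,DET}; 8:veilip {DET}; 9:veilip {DET}; 10:vaarn {ADV}.
There are 64 candidate sequences in total.
The sequences that satisfy every rule: DET ADJ DET ADV NOUN CONJ DET DET DET ADV; DET ADJ DET DET DET CONJ DET DET DET ADV; DET ADJ DET DET NOUN CONJ DET DET DET ADV; DET ADJ NOUN DET DET CONJ DET DET DET ADV; DET ADJ NOUN DET NOUN CONJ DET DET DET ADV.
Count = 5.

5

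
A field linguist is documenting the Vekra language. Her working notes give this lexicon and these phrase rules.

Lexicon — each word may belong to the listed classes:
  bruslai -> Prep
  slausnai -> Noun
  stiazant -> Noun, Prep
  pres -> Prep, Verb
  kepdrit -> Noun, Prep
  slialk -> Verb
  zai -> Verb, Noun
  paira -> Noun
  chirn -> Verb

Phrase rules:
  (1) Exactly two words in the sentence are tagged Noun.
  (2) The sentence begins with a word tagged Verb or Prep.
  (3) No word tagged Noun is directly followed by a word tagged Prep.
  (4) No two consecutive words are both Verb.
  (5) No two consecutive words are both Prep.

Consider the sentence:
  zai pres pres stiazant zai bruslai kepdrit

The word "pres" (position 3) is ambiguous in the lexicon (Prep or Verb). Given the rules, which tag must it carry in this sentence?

Candidates per position — 1:zai {Verb,Noun}; 2:pres {Prep,Verb}; 3:pres {Prep,Verb}; 4:stiazant {Noun,Prep}; 5:zai {Verb,Noun}; 6:bruslai {Prep}; 7:kepdrit {Noun,Prep}.
Position 1: tagging it Noun would leave rule 2 unsatisfiable, so it must be Verb.
Position 2: tagging it Verb would leave rule 4 unsatisfiable, so it must be Prep.
Position 3: tagging it Prep would leave rule 5 unsatisfiable, so it must be Verb.
Position 5: tagging it Noun would leave rule 3 unsatisfiable, so it must be Verb.
Position 7: tagging it Prep would leave rule 1 unsatisfiable, so it must be Noun.
Position 4: tagging it Prep would leave rule 1 unsatisfiable, so it must be Noun.
That leaves exactly one tagging: Verb Prep Verb Noun Verb Prep Noun.
Rule-by-rule: rule 1 satisfied; rule 2 satisfied; rule 3 satisfied; rule 4 satisfied; rule 5 satisfied.

Verb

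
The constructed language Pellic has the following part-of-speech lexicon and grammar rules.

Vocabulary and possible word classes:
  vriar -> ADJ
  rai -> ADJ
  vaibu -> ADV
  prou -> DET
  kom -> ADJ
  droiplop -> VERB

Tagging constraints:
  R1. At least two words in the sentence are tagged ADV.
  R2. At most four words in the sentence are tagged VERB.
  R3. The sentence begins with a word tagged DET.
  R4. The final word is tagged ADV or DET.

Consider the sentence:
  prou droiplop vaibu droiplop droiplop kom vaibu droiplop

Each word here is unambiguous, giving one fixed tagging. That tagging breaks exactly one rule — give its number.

Fixed tagging: DET VERB ADV VERB VERB ADJ ADV VERB.
Checking each rule: R1 ok, R2 ok, R3 ok, R4 fails.
Only rule 4 fails.

4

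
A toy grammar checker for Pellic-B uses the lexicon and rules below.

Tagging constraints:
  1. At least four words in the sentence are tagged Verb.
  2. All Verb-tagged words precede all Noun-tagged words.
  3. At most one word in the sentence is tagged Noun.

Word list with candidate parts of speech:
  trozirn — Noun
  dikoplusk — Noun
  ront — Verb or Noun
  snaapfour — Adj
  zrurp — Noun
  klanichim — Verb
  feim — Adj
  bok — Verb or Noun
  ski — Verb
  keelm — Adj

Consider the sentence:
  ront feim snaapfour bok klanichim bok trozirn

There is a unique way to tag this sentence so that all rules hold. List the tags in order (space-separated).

Candidates per position — 1:ront {Verb,Noun}; 2:feim {Adj}; 3:snaapfour {Adj}; 4:bok {Verb,Noun}; 5:klanichim {Verb}; 6:bok {Verb,Noun}; 7:trozirn {Noun}.
At position 1, choosing Noun makes rule 1 impossible to satisfy; hence Verb.
At position 4, choosing Noun makes rule 1 impossible to satisfy; hence Verb.
At position 6, choosing Noun makes rule 1 impossible to satisfy; hence Verb.
So the tagging must be: Verb Adj Adj Verb Verb Verb Noun.
Check: rule 1 ✓; rule 2 ✓; rule 3 ✓.

Verb Adj Adj Verb Verb Verb Noun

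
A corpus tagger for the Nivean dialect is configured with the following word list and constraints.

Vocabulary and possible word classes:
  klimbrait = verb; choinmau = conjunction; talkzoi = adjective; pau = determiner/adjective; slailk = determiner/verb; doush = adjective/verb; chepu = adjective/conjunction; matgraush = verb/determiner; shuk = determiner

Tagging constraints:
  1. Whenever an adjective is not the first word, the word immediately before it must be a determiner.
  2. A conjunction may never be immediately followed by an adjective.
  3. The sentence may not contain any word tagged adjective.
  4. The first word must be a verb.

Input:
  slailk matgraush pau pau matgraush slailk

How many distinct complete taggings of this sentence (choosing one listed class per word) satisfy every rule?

Candidates per position — 1:slailk {determiner,verb}; 2:matgraush {verb,determiner}; 3:pau {determiner,adjective}; 4:pau {determiner,adjective}; 5:matgraush {verb,determiner}; 6:slailk {determiner,verb}.
There are 64 candidate sequences in total.
Checking each against the rules leaves 8 sequences.
Count = 8.

8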